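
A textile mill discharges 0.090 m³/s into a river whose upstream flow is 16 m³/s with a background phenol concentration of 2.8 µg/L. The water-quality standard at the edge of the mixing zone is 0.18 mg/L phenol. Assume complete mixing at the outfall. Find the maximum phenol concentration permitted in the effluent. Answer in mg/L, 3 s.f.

31.7 mg/L

2.8 µg/L = 0.0028 mg/L.
Mass balance: 0.18·16.09 = 0.09·Cₑ + 16·0.0028.
Cₑ = (2.896 − 0.0448) / 0.09 = 31.68 mg/L.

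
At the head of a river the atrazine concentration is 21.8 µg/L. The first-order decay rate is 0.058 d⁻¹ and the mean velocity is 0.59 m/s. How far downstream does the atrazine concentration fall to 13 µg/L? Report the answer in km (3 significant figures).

454 km

From C = C₀·e^(−kt), t = ln(C₀/C)/k = ln(21.8/13)/0.058 = 0.517/0.058 = 8.913 d.
Distance = v·t = 0.59 m/s × 7.701e+05 s = 4.544e+05 m = 454.4 km.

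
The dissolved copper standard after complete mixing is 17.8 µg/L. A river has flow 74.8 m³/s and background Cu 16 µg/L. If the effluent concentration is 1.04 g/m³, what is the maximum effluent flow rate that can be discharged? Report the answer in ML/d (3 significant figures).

11.4 ML/d

16 µg/L = 0.016 mg/L.
17.8 µg/L = 0.0178 mg/L.
Mass balance at complete mixing: C_std·(Q_w + Q_r) = Q_w·C_e + Q_r·C_b.
Rearranging, Q_w = Q_r·(C_std − C_b)/(C_e − C_std) = 74.8·(0.0178 − 0.016) / (1.04 − 0.0178) = 0.1317 m³/s.
= 11.38 ML/d.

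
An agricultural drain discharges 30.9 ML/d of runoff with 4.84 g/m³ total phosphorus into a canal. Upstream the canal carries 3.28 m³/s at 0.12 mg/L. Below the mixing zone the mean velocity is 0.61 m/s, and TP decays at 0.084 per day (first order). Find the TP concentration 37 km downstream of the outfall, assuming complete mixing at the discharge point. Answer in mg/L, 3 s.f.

30.9 ML/d = 0.3576 m³/s.
After complete mixing, C₀ = (0.3576·4.84 + 3.28·0.12) / 3.638 = 0.5841 mg/L.
Travel time t = 3.7e+04 m / 0.61 m/s = 6.066e+04 s = 0.702 d.
C = 0.5841·exp(−0.084·0.702) = 0.5841·0.9427 = 0.5506 mg/L.

0.551 mg/L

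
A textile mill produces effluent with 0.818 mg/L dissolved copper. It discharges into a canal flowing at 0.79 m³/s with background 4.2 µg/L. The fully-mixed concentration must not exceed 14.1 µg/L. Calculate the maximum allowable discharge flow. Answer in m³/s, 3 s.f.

4.2 µg/L = 0.0042 mg/L.
14.1 µg/L = 0.0141 mg/L.
Mass balance at complete mixing: C_std·(Q_w + Q_r) = Q_w·C_e + Q_r·C_b.
Rearranging, Q_w = Q_r·(C_std − C_b)/(C_e − C_std) = 0.79·(0.0141 − 0.0042) / (0.818 − 0.0141) = 0.009729 m³/s.

0.00973 m³/s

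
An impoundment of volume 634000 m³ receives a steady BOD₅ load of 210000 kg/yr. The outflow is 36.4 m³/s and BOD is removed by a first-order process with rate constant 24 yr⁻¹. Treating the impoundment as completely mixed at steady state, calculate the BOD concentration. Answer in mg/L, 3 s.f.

Outflow Q = 36.4 m³/s × 3.156e+07 s/yr = 1.149e+09 m³/yr.
Steady-state CSTR mass balance: W = Q·C + k·V·C, so C = W/(Q + kV).
Q + kV = 1.149e+09 + 24·634000 = 1.164e+09 m³/yr.
C = 210000/1.164e+09 = 0.0001804 kg/m³ = 0.1804 mg/L.

0.180 mg/L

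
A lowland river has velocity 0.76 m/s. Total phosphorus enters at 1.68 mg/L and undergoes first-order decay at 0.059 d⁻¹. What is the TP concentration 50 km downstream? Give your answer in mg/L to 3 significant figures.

1.61 mg/L

Travel time t = 50 km / 0.76 m/s = 5e+04/0.76 = 6.579e+04 s = 0.7615 d.
First-order decay: C = 1.68·exp(−0.059·0.7615) = 1.68·0.9561 = 1.606 mg/L.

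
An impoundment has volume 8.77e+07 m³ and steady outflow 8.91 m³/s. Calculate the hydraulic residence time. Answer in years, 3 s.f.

Q = 8.91 m³/s × 3.156e+07 s/yr = 2.812e+08 m³/yr.
Hydraulic residence time τ = V/Q = 8.77e+07/2.812e+08 = 0.3119 yr.

0.312 yr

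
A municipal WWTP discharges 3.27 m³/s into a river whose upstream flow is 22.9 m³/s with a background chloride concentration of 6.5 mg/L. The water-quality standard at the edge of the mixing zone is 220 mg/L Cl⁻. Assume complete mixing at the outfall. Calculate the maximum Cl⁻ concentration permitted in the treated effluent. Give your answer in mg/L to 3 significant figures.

1720 mg/L

Mass balance: 220·26.17 = 3.27·Cₑ + 22.9·6.5.
Cₑ = (5757 − 148.8) / 3.27 = 1715 mg/L.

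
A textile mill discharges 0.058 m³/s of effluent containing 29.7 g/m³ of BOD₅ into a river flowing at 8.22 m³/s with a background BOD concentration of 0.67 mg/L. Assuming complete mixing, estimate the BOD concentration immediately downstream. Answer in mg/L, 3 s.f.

Conservation of mass across the mixing zone: C = (0.058·29.7 + 8.22·0.67) / (0.058 + 8.22) = 7.23/8.278 = 0.8734 mg/L.

0.873 mg/L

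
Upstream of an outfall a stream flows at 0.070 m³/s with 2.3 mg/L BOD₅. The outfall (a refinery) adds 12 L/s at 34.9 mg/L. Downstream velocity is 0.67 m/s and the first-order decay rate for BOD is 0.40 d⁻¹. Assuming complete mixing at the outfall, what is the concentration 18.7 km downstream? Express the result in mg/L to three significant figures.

6.21 mg/L

12 L/s = 0.012 m³/s.
After complete mixing, C₀ = (0.012·34.9 + 0.07·2.3) / 0.082 = 7.071 mg/L.
Travel time t = 1.87e+04 m / 0.67 m/s = 2.791e+04 s = 0.323 d.
C = 7.071·exp(−0.40·0.323) = 7.071·0.8788 = 6.214 mg/L.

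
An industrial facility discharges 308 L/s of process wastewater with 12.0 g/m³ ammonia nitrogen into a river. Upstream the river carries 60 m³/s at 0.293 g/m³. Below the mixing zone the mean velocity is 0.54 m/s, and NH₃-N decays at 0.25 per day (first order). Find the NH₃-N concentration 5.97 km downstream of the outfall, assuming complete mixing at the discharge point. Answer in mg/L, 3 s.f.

0.342 mg/L

308 L/s = 0.308 m³/s.
After complete mixing, C₀ = (0.308·12 + 60·0.293) / 60.31 = 0.3528 mg/L.
Travel time t = 5970 m / 0.54 m/s = 1.106e+04 s = 0.128 d.
C = 0.3528·exp(−0.25·0.128) = 0.3528·0.9685 = 0.3417 mg/L.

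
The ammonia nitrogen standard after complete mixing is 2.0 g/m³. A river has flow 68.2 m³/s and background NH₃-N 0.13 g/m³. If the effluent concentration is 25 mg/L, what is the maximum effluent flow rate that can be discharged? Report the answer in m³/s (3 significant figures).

5.54 m³/s

Mass balance at complete mixing: C_std·(Q_w + Q_r) = Q_w·C_e + Q_r·C_b.
Rearranging, Q_w = Q_r·(C_std − C_b)/(C_e − C_std) = 68.2·(2 − 0.13) / (25 − 2) = 5.545 m³/s.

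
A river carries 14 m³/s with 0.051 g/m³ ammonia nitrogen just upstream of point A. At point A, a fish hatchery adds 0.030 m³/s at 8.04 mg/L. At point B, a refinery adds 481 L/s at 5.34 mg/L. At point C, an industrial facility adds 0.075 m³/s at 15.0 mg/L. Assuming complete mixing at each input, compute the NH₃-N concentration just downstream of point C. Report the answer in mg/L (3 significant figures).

After input A: C = (14·0.051 + 0.03·8.04) / 14.03 = 0.06808 mg/L.
481 L/s = 0.481 m³/s.
After input B: C = (14.03·0.06808 + 0.481·5.34) / 14.51 = 0.2428 mg/L.
After input C: C = (14.51·0.2428 + 0.075·15) / 14.59 = 0.3187 mg/L.

0.319 mg/L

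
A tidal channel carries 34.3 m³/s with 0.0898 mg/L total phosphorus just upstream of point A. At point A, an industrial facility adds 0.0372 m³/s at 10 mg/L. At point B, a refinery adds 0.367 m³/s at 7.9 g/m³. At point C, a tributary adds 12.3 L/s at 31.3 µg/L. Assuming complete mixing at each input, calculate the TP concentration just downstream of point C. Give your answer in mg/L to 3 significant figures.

0.183 mg/L

After input A: C = (34.3·0.0898 + 0.0372·10) / 34.34 = 0.1005 mg/L.
After input B: C = (34.34·0.1005 + 0.367·7.9) / 34.7 = 0.183 mg/L.
12.3 L/s = 0.0123 m³/s.
31.3 µg/L = 0.0313 mg/L.
After input C: C = (34.7·0.183 + 0.0123·0.0313) / 34.72 = 0.183 mg/L.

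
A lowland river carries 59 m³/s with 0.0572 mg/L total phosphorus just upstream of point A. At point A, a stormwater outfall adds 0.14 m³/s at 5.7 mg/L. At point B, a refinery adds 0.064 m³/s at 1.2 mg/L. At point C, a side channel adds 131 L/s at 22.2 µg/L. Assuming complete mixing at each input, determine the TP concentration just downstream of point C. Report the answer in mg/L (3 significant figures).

After input A: C = (59·0.0572 + 0.14·5.7) / 59.14 = 0.07056 mg/L.
After input B: C = (59.14·0.07056 + 0.064·1.2) / 59.2 = 0.07178 mg/L.
131 L/s = 0.131 m³/s.
22.2 µg/L = 0.0222 mg/L.
After input C: C = (59.2·0.07178 + 0.131·0.0222) / 59.34 = 0.07167 mg/L.

0.0717 mg/L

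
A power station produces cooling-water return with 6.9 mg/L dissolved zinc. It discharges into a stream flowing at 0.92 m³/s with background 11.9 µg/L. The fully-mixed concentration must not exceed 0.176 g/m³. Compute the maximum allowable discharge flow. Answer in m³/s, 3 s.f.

11.9 µg/L = 0.0119 mg/L.
Mass balance at complete mixing: C_std·(Q_w + Q_r) = Q_w·C_e + Q_r·C_b.
Rearranging, Q_w = Q_r·(C_std − C_b)/(C_e − C_std) = 0.92·(0.176 − 0.0119) / (6.9 − 0.176) = 0.02245 m³/s.

0.0225 m³/s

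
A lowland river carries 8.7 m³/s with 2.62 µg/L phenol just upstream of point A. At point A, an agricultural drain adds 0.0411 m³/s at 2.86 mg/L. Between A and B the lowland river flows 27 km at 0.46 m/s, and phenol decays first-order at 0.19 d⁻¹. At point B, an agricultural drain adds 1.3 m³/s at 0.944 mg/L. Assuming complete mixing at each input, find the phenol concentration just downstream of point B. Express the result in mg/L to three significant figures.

0.135 mg/L

2.62 µg/L = 0.00262 mg/L.
After input A: C = (8.7·0.00262 + 0.0411·2.86) / 8.741 = 0.01606 mg/L.
Over the 27 km reach to input B (t = 5.87e+04 s = 0.6793 d), decay gives C = 0.01606·exp(−0.19·0.6793) = 0.01411 mg/L.
After input B: C = (8.741·0.01411 + 1.3·0.944) / 10.04 = 0.1345 mg/L.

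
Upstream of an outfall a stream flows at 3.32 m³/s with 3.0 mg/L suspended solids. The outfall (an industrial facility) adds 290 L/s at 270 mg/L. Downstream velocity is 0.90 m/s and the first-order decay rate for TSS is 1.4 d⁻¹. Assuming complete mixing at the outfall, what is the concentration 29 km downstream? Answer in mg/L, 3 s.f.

290 L/s = 0.29 m³/s.
After complete mixing, C₀ = (0.29·270 + 3.32·3) / 3.61 = 24.45 mg/L.
Travel time t = 2.9e+04 m / 0.90 m/s = 3.222e+04 s = 0.3729 d.
C = 24.45·exp(−1.4·0.3729) = 24.45·0.5933 = 14.5 mg/L.

14.5 mg/L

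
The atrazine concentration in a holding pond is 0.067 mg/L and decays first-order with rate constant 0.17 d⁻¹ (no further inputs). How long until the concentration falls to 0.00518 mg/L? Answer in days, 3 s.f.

15.1 d

t = ln(C₀/C)/k = ln(0.067/0.00518)/0.17 = 2.56/0.17 = 15.06 d.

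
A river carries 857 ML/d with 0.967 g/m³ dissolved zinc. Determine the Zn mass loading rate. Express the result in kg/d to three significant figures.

857 ML/d = 9.919 m³/s.
Mass flux = Q·C = 9.919 m³/s × 0.967 g/m³ = 9.592 g/s.
= 9.592 g/s × 86.4 = 828.7 kg/d.

829 kg/d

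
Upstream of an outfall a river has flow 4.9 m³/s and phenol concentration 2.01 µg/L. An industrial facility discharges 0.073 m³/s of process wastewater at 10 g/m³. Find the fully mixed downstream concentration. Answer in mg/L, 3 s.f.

2.01 µg/L = 0.00201 mg/L.
Flow-weighted mixing gives C = (0.073·10 + 4.9·0.00201) / (0.073 + 4.9) = 0.7398/4.973 = 0.1488 mg/L.

0.149 mg/L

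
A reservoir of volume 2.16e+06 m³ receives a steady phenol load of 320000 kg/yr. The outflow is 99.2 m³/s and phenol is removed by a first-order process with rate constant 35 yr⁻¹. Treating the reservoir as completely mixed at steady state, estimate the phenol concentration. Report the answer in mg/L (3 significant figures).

Outflow Q = 99.2 m³/s × 3.156e+07 s/yr = 3.131e+09 m³/yr.
Steady-state CSTR mass balance: W = Q·C + k·V·C, so C = W/(Q + kV).
Q + kV = 3.131e+09 + 35·2.16e+06 = 3.206e+09 m³/yr.
C = 320000/3.206e+09 = 9.981e-05 kg/m³ = 0.09981 mg/L.

0.0998 mg/L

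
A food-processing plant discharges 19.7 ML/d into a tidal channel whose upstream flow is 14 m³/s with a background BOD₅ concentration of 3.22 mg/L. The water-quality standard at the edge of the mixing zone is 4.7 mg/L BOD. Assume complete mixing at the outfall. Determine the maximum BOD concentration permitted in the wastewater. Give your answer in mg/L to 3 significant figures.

95.6 mg/L

19.7 ML/d = 0.228 m³/s.
Mass balance: 4.7·14.23 = 0.228·Cₑ + 14·3.22.
Cₑ = (66.87 − 45.08) / 0.228 = 95.57 mg/L.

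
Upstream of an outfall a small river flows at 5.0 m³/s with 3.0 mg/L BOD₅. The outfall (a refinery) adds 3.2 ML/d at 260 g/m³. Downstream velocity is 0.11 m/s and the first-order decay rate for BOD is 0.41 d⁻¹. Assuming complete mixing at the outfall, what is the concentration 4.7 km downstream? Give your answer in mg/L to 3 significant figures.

3.99 mg/L

3.2 ML/d = 0.03704 m³/s.
After complete mixing, C₀ = (0.03704·260 + 5·3) / 5.037 = 4.89 mg/L.
Travel time t = 4700 m / 0.11 m/s = 4.273e+04 s = 0.4945 d.
C = 4.89·exp(−0.41·0.4945) = 4.89·0.8165 = 3.992 mg/L.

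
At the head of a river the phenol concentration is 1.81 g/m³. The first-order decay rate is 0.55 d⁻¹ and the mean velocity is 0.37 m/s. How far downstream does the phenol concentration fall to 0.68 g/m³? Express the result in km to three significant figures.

From C = C₀·e^(−kt), t = ln(C₀/C)/k = ln(1.81/0.68)/0.55 = 0.979/0.55 = 1.78 d.
Distance = v·t = 0.37 m/s × 1.538e+05 s = 5.69e+04 m = 56.9 km.

56.9 km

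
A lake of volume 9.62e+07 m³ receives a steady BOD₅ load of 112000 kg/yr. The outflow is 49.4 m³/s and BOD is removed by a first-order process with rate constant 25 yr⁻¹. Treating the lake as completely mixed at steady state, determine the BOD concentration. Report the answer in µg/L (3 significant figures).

28.3 µg/L

Outflow Q = 49.4 m³/s × 3.156e+07 s/yr = 1.559e+09 m³/yr.
Steady-state CSTR mass balance: W = Q·C + k·V·C, so C = W/(Q + kV).
Q + kV = 1.559e+09 + 25·9.62e+07 = 3.964e+09 m³/yr.
C = 112000/3.964e+09 = 2.825e-05 kg/m³ = 0.02825 mg/L = 28.25 µg/L.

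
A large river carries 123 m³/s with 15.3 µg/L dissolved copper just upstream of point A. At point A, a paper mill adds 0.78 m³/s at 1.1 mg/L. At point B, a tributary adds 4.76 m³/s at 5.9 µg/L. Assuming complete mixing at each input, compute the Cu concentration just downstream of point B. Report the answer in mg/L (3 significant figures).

15.3 µg/L = 0.0153 mg/L.
After input A: C = (123·0.0153 + 0.78·1.1) / 123.8 = 0.02214 mg/L.
5.9 µg/L = 0.0059 mg/L.
After input B: C = (123.8·0.02214 + 4.76·0.0059) / 128.5 = 0.02153 mg/L.

0.0215 mg/L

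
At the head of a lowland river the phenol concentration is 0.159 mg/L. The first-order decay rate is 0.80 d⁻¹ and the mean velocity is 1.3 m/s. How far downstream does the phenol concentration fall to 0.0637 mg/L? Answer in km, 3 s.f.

From C = C₀·e^(−kt), t = ln(C₀/C)/k = ln(0.159/0.0637)/0.80 = 0.9147/0.80 = 1.143 d.
Distance = v·t = 1.3 m/s × 9.879e+04 s = 1.284e+05 m = 128.4 km.

128 km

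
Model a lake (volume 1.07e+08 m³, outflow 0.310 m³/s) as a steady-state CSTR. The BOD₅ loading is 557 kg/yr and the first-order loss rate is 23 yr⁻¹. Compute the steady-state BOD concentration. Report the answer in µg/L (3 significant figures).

0.225 µg/L

Outflow Q = 0.310 m³/s × 3.156e+07 s/yr = 9.783e+06 m³/yr.
Steady-state CSTR mass balance: W = Q·C + k·V·C, so C = W/(Q + kV).
Q + kV = 9.783e+06 + 23·1.07e+08 = 2.471e+09 m³/yr.
C = 557/2.471e+09 = 2.254e-07 kg/m³ = 0.0002254 mg/L = 0.2254 µg/L.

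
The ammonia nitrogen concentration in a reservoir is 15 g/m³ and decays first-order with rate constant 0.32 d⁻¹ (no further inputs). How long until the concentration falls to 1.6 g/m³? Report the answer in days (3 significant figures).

t = ln(C₀/C)/k = ln(15/1.6)/0.32 = 2.238/0.32 = 6.994 d.

6.99 d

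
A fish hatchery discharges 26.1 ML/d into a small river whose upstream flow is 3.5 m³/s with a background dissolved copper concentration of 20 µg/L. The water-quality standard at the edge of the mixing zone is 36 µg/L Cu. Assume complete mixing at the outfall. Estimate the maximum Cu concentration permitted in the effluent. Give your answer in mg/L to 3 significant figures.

0.221 mg/L

26.1 ML/d = 0.3021 m³/s.
20 µg/L = 0.02 mg/L.
36 µg/L = 0.036 mg/L.
Mass balance: 0.036·3.802 = 0.3021·Cₑ + 3.5·0.02.
Cₑ = (0.1369 − 0.07) / 0.3021 = 0.2214 mg/L.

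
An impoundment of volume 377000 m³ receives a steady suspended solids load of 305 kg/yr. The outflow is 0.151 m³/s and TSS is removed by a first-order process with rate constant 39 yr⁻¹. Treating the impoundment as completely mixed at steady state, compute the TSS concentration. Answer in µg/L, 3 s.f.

Outflow Q = 0.151 m³/s × 3.156e+07 s/yr = 4.765e+06 m³/yr.
Steady-state CSTR mass balance: W = Q·C + k·V·C, so C = W/(Q + kV).
Q + kV = 4.765e+06 + 39·377000 = 1.947e+07 m³/yr.
C = 305/1.947e+07 = 1.567e-05 kg/m³ = 0.01567 mg/L = 15.67 µg/L.

15.7 µg/L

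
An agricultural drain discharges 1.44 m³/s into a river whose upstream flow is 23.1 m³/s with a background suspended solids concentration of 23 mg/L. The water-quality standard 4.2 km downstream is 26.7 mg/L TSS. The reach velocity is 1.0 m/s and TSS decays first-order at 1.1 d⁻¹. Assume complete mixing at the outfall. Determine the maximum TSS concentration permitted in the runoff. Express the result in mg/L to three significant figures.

111 mg/L

Travel time to the compliance point: t = 4200/1.0 = 4200 s = 0.04861 d; decay factor exp(−1.1·0.04861) = 0.9479.
So the concentration just after mixing may be at most 26.7/0.9479 = 28.17 mg/L.
Mass balance: 28.17·24.54 = 1.44·Cₑ + 23.1·23.
Cₑ = (691.2 − 531.3) / 1.44 = 111 mg/L.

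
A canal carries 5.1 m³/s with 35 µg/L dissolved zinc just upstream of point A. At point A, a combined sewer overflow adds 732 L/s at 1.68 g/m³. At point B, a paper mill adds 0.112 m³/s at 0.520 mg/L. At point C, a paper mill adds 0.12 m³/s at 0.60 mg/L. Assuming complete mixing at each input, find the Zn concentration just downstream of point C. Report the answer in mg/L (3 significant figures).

0.254 mg/L

35 µg/L = 0.035 mg/L.
732 L/s = 0.732 m³/s.
After input A: C = (5.1·0.035 + 0.732·1.68) / 5.832 = 0.2415 mg/L.
After input B: C = (5.832·0.2415 + 0.112·0.52) / 5.944 = 0.2467 mg/L.
After input C: C = (5.944·0.2467 + 0.12·0.6) / 6.064 = 0.2537 mg/L.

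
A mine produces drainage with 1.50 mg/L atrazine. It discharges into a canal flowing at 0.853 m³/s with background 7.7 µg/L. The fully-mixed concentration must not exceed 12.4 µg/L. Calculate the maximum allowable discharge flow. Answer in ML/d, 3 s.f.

0.233 ML/d

7.7 µg/L = 0.0077 mg/L.
12.4 µg/L = 0.0124 mg/L.
Mass balance at complete mixing: C_std·(Q_w + Q_r) = Q_w·C_e + Q_r·C_b.
Rearranging, Q_w = Q_r·(C_std − C_b)/(C_e − C_std) = 0.853·(0.0124 − 0.0077) / (1.5 − 0.0124) = 0.002695 m³/s.
= 0.2328 ML/d.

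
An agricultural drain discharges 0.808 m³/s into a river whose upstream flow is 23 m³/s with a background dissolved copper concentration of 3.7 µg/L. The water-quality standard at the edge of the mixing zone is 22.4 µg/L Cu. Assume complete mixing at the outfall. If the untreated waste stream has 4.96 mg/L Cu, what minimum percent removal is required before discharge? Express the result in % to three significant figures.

3.7 µg/L = 0.0037 mg/L.
22.4 µg/L = 0.0224 mg/L.
Mass balance: 0.0224·23.81 = 0.808·Cₑ + 23·0.0037.
Cₑ = (0.5333 − 0.0851) / 0.808 = 0.5547 mg/L.
Required removal = 1 − 0.5547/4.96 = 88.82 %.

88.8 %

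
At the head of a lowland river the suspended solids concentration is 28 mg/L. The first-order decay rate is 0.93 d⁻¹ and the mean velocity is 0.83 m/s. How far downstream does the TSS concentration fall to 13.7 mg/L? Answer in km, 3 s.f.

From C = C₀·e^(−kt), t = ln(C₀/C)/k = ln(28/13.7)/0.93 = 0.7148/0.93 = 0.7686 d.
Distance = v·t = 0.83 m/s × 6.641e+04 s = 5.512e+04 m = 55.12 km.

55.1 km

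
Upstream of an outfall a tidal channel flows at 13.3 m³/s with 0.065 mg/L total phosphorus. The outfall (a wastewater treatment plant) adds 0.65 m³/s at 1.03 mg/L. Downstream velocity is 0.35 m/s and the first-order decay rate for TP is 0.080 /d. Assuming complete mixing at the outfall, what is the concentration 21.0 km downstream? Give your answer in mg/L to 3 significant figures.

After complete mixing, C₀ = (0.65·1.03 + 13.3·0.065) / 13.95 = 0.11 mg/L.
Travel time t = 2.1e+04 m / 0.35 m/s = 6e+04 s = 0.6944 d.
C = 0.11·exp(−0.080·0.6944) = 0.11·0.946 = 0.104 mg/L.

0.104 mg/L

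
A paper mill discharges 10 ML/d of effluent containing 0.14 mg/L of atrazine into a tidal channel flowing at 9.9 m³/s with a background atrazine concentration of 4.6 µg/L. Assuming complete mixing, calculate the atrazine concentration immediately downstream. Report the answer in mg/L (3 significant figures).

0.00616 mg/L

10 ML/d = 0.1157 m³/s.
4.6 µg/L = 0.0046 mg/L.
Flow-weighted mixing gives C = (0.1157·0.14 + 9.9·0.0046) / (0.1157 + 9.9) = 0.06174/10.02 = 0.006165 mg/L.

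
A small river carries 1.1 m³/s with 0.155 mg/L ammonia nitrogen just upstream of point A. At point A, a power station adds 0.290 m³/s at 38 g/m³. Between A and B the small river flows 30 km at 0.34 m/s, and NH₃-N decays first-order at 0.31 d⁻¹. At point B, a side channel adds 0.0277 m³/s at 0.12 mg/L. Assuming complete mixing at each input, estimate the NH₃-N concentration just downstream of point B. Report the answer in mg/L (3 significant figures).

After input A: C = (1.1·0.155 + 0.29·38) / 1.39 = 8.051 mg/L.
Over the 30 km reach to input B (t = 8.824e+04 s = 1.021 d), decay gives C = 8.051·exp(−0.31·1.021) = 5.866 mg/L.
After input B: C = (1.39·5.866 + 0.0277·0.12) / 1.418 = 5.754 mg/L.

5.75 mg/L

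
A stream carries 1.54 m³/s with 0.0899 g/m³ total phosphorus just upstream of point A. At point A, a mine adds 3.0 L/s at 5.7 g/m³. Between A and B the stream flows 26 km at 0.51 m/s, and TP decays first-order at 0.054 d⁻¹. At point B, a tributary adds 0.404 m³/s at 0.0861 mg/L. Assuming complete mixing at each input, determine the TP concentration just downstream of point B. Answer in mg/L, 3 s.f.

0.0953 mg/L

3.0 L/s = 0.003 m³/s.
After input A: C = (1.54·0.0899 + 0.003·5.7) / 1.543 = 0.1008 mg/L.
Over the 26 km reach to input B (t = 5.098e+04 s = 0.5901 d), decay gives C = 0.1008·exp(−0.054·0.5901) = 0.09765 mg/L.
After input B: C = (1.543·0.09765 + 0.404·0.0861) / 1.947 = 0.09525 mg/L.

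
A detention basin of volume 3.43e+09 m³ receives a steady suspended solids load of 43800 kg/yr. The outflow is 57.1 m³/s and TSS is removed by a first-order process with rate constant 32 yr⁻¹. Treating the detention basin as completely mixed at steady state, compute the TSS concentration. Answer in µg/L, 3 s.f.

Outflow Q = 57.1 m³/s × 3.156e+07 s/yr = 1.802e+09 m³/yr.
Steady-state CSTR mass balance: W = Q·C + k·V·C, so C = W/(Q + kV).
Q + kV = 1.802e+09 + 32·3.43e+09 = 1.116e+11 m³/yr.
C = 43800/1.116e+11 = 3.926e-07 kg/m³ = 0.0003926 mg/L = 0.3926 µg/L.

0.393 µg/L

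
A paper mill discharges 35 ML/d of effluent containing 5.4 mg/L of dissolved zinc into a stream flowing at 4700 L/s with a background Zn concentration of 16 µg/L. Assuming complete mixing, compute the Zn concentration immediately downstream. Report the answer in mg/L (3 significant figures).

0.443 mg/L

35 ML/d = 0.4051 m³/s.
4700 L/s = 4.7 m³/s.
16 µg/L = 0.016 mg/L.
By mass balance at complete mixing, C = (0.4051·5.4 + 4.7·0.016) / (0.4051 + 4.7) = 2.263/5.105 = 0.4432 mg/L.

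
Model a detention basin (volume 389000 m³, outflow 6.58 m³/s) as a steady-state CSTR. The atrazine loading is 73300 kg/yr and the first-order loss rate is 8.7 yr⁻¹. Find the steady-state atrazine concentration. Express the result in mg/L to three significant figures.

Outflow Q = 6.58 m³/s × 3.156e+07 s/yr = 2.076e+08 m³/yr.
Steady-state CSTR mass balance: W = Q·C + k·V·C, so C = W/(Q + kV).
Q + kV = 2.076e+08 + 8.7·389000 = 2.11e+08 m³/yr.
C = 73300/2.11e+08 = 0.0003473 kg/m³ = 0.3473 mg/L.

0.347 mg/L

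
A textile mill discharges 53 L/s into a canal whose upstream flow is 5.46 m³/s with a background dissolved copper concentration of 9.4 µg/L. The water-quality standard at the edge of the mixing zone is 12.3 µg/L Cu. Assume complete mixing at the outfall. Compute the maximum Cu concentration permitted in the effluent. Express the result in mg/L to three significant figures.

53 L/s = 0.053 m³/s.
9.4 µg/L = 0.0094 mg/L.
12.3 µg/L = 0.0123 mg/L.
Mass balance: 0.0123·5.513 = 0.053·Cₑ + 5.46·0.0094.
Cₑ = (0.06781 − 0.05132) / 0.053 = 0.3111 mg/L.

0.311 mg/L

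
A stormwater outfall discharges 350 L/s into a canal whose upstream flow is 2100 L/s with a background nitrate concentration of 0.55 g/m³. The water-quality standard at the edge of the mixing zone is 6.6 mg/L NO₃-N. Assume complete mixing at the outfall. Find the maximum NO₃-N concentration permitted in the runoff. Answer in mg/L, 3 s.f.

350 L/s = 0.35 m³/s.
2100 L/s = 2.1 m³/s.
Mass balance: 6.6·2.45 = 0.35·Cₑ + 2.1·0.55.
Cₑ = (16.17 − 1.155) / 0.35 = 42.9 mg/L.

42.9 mg/L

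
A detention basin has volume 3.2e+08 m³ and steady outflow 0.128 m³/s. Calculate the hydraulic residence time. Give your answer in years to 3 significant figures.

79.2 yr

Q = 0.128 m³/s × 3.156e+07 s/yr = 4.039e+06 m³/yr.
Hydraulic residence time τ = V/Q = 3.2e+08/4.039e+06 = 79.22 yr.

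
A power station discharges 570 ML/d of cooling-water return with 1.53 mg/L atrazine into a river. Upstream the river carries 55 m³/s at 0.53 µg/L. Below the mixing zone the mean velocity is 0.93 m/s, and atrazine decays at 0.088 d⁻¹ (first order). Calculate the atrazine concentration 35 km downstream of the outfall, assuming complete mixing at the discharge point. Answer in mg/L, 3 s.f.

570 ML/d = 6.597 m³/s.
0.53 µg/L = 0.00053 mg/L.
After complete mixing, C₀ = (6.597·1.53 + 55·0.00053) / 61.6 = 0.1643 mg/L.
Travel time t = 3.5e+04 m / 0.93 m/s = 3.763e+04 s = 0.4356 d.
C = 0.1643·exp(−0.088·0.4356) = 0.1643·0.9624 = 0.1582 mg/L.

0.158 mg/L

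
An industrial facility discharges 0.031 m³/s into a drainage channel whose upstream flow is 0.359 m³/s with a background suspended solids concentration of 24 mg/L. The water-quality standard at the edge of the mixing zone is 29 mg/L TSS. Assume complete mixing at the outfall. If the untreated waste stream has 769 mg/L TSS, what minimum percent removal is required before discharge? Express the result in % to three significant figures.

Mass balance: 29·0.39 = 0.031·Cₑ + 0.359·24.
Cₑ = (11.31 − 8.616) / 0.031 = 86.9 mg/L.
Required removal = 1 − 86.9/769 = 88.7 %.

88.7 %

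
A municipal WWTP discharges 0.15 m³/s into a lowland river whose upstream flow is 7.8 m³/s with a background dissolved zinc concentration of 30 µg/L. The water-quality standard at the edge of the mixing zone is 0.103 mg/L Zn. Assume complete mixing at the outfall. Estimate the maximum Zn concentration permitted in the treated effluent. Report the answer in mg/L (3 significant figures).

30 µg/L = 0.03 mg/L.
Mass balance: 0.103·7.95 = 0.15·Cₑ + 7.8·0.03.
Cₑ = (0.8188 − 0.234) / 0.15 = 3.899 mg/L.

3.90 mg/L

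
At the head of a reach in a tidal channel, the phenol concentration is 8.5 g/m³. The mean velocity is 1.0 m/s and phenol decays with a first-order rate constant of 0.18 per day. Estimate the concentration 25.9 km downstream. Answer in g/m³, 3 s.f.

8.05 g/m³

Travel time t = 25.9 km / 1.0 m/s = 2.59e+04/1.0 = 2.59e+04 s = 0.2998 d.
First-order decay: C = 8.5·exp(−0.18·0.2998) = 8.5·0.9475 = 8.054 g/m³.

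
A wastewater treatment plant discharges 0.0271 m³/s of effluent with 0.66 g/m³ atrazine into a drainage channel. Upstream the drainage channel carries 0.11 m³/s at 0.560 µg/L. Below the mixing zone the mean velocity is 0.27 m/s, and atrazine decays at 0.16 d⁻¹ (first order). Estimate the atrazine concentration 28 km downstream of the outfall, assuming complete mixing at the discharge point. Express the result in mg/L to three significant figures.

0.108 mg/L

0.560 µg/L = 0.00056 mg/L.
After complete mixing, C₀ = (0.0271·0.66 + 0.11·0.00056) / 0.1371 = 0.1309 mg/L.
Travel time t = 2.8e+04 m / 0.27 m/s = 1.037e+05 s = 1.2 d.
C = 0.1309·exp(−0.16·1.2) = 0.1309·0.8253 = 0.108 mg/L.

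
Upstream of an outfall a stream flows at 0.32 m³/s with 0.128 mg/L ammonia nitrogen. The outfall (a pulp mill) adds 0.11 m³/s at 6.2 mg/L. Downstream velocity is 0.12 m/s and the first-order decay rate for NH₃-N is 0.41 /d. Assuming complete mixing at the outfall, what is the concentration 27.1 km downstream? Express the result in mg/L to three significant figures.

0.576 mg/L

After complete mixing, C₀ = (0.11·6.2 + 0.32·0.128) / 0.43 = 1.681 mg/L.
Travel time t = 2.71e+04 m / 0.12 m/s = 2.258e+05 s = 2.614 d.
C = 1.681·exp(−0.41·2.614) = 1.681·0.3424 = 0.5757 mg/L.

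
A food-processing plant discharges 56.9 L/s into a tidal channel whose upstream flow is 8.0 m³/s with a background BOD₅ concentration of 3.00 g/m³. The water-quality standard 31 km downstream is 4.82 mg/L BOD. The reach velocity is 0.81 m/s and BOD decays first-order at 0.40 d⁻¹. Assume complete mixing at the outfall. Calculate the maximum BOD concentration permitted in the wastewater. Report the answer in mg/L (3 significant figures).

393 mg/L

56.9 L/s = 0.0569 m³/s.
Travel time to the compliance point: t = 3.1e+04/0.81 = 3.827e+04 s = 0.443 d; decay factor exp(−0.40·0.443) = 0.8376.
So the concentration just after mixing may be at most 4.82/0.8376 = 5.754 mg/L.
Mass balance: 5.754·8.057 = 0.0569·Cₑ + 8·3.
Cₑ = (46.36 − 24) / 0.0569 = 393 mg/L.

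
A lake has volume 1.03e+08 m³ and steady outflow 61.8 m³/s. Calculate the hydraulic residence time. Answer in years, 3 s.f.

Q = 61.8 m³/s × 3.156e+07 s/yr = 1.95e+09 m³/yr.
Hydraulic residence time τ = V/Q = 1.03e+08/1.95e+09 = 0.05281 yr.

0.0528 yr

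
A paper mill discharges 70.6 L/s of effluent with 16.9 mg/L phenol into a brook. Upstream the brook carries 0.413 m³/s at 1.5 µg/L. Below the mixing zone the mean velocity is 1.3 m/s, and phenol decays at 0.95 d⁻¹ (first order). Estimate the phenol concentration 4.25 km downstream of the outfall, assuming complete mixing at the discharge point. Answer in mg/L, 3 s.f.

2.38 mg/L

70.6 L/s = 0.0706 m³/s.
1.5 µg/L = 0.0015 mg/L.
After complete mixing, C₀ = (0.0706·16.9 + 0.413·0.0015) / 0.4836 = 2.468 mg/L.
Travel time t = 4250 m / 1.3 m/s = 3269 s = 0.03784 d.
C = 2.468·exp(−0.95·0.03784) = 2.468·0.9647 = 2.381 mg/L.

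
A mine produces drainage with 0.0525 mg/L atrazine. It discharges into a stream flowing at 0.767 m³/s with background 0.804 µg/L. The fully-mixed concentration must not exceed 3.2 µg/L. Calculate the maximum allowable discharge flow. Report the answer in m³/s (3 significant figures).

0.804 µg/L = 0.000804 mg/L.
3.2 µg/L = 0.0032 mg/L.
Mass balance at complete mixing: C_std·(Q_w + Q_r) = Q_w·C_e + Q_r·C_b.
Rearranging, Q_w = Q_r·(C_std − C_b)/(C_e − C_std) = 0.767·(0.0032 − 0.000804) / (0.0525 − 0.0032) = 0.03728 m³/s.

0.0373 m³/s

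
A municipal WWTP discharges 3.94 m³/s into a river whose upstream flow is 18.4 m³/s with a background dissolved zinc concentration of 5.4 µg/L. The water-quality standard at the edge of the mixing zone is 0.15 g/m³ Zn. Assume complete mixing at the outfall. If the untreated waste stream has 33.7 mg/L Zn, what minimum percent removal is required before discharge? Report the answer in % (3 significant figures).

5.4 µg/L = 0.0054 mg/L.
Mass balance: 0.15·22.34 = 3.94·Cₑ + 18.4·0.0054.
Cₑ = (3.351 − 0.09936) / 3.94 = 0.8253 mg/L.
Required removal = 1 − 0.8253/33.7 = 97.55 %.

97.6 %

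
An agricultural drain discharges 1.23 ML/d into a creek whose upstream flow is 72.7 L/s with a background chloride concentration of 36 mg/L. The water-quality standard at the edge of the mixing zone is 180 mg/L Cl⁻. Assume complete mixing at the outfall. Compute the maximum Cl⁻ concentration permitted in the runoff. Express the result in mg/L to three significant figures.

915 mg/L

1.23 ML/d = 0.01424 m³/s.
72.7 L/s = 0.0727 m³/s.
Mass balance: 180·0.08694 = 0.01424·Cₑ + 0.0727·36.
Cₑ = (15.65 − 2.617) / 0.01424 = 915.4 mg/L.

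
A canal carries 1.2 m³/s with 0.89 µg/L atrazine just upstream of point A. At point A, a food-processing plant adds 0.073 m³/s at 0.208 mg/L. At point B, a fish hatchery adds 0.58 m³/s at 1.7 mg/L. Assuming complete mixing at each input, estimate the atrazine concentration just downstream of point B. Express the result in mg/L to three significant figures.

0.89 µg/L = 0.00089 mg/L.
After input A: C = (1.2·0.00089 + 0.073·0.208) / 1.273 = 0.01277 mg/L.
After input B: C = (1.273·0.01277 + 0.58·1.7) / 1.853 = 0.5409 mg/L.

0.541 mg/L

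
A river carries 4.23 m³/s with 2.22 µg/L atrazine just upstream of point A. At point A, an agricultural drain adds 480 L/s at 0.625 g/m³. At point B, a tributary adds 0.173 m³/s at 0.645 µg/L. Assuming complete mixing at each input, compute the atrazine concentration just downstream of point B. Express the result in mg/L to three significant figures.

2.22 µg/L = 0.00222 mg/L.
480 L/s = 0.48 m³/s.
After input A: C = (4.23·0.00222 + 0.48·0.625) / 4.71 = 0.06569 mg/L.
0.645 µg/L = 0.000645 mg/L.
After input B: C = (4.71·0.06569 + 0.173·0.000645) / 4.883 = 0.06338 mg/L.

0.0634 mg/L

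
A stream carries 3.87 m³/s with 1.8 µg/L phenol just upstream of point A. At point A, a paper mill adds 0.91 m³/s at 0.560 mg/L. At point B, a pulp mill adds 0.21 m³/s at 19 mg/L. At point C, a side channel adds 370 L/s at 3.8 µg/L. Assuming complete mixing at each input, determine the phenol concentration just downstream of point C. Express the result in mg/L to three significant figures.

0.841 mg/L

1.8 µg/L = 0.0018 mg/L.
After input A: C = (3.87·0.0018 + 0.91·0.56) / 4.78 = 0.1081 mg/L.
After input B: C = (4.78·0.1081 + 0.21·19) / 4.99 = 0.9031 mg/L.
370 L/s = 0.37 m³/s.
3.8 µg/L = 0.0038 mg/L.
After input C: C = (4.99·0.9031 + 0.37·0.0038) / 5.36 = 0.841 mg/L.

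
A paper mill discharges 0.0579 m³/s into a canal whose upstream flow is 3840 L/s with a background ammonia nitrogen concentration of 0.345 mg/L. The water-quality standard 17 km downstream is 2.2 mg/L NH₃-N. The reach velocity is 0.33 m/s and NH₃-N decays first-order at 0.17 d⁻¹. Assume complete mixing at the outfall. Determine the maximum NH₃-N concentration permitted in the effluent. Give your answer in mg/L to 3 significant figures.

3840 L/s = 3.84 m³/s.
Travel time to the compliance point: t = 1.7e+04/0.33 = 5.152e+04 s = 0.5962 d; decay factor exp(−0.17·0.5962) = 0.9036.
So the concentration just after mixing may be at most 2.2/0.9036 = 2.435 mg/L.
Mass balance: 2.435·3.898 = 0.0579·Cₑ + 3.84·0.345.
Cₑ = (9.49 − 1.325) / 0.0579 = 141 mg/L.

141 mg/L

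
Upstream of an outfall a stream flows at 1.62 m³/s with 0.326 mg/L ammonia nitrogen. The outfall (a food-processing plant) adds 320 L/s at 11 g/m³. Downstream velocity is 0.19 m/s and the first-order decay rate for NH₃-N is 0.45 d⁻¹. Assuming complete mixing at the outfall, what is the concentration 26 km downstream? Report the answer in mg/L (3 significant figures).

1.02 mg/L

320 L/s = 0.32 m³/s.
After complete mixing, C₀ = (0.32·11 + 1.62·0.326) / 1.94 = 2.087 mg/L.
Travel time t = 2.6e+04 m / 0.19 m/s = 1.368e+05 s = 1.584 d.
C = 2.087·exp(−0.45·1.584) = 2.087·0.4903 = 1.023 mg/L.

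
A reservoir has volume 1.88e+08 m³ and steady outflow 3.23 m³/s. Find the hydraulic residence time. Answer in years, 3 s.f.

1.84 yr

Q = 3.23 m³/s × 3.156e+07 s/yr = 1.019e+08 m³/yr.
Hydraulic residence time τ = V/Q = 1.88e+08/1.019e+08 = 1.844 yr.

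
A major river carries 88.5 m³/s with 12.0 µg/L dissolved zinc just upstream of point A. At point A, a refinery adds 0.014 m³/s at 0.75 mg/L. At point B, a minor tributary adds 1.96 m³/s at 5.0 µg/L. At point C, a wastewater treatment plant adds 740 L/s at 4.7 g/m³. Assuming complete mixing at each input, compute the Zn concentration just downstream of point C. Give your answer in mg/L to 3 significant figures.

12.0 µg/L = 0.012 mg/L.
After input A: C = (88.5·0.012 + 0.014·0.75) / 88.51 = 0.01212 mg/L.
5.0 µg/L = 0.005 mg/L.
After input B: C = (88.51·0.01212 + 1.96·0.005) / 90.47 = 0.01196 mg/L.
740 L/s = 0.74 m³/s.
After input C: C = (90.47·0.01196 + 0.74·4.7) / 91.21 = 0.05 mg/L.

0.0500 mg/L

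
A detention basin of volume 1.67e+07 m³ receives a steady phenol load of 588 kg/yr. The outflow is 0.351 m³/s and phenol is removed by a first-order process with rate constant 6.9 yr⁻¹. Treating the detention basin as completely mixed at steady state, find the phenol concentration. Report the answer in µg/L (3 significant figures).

4.66 µg/L

Outflow Q = 0.351 m³/s × 3.156e+07 s/yr = 1.108e+07 m³/yr.
Steady-state CSTR mass balance: W = Q·C + k·V·C, so C = W/(Q + kV).
Q + kV = 1.108e+07 + 6.9·1.67e+07 = 1.263e+08 m³/yr.
C = 588/1.263e+08 = 4.655e-06 kg/m³ = 0.004655 mg/L = 4.655 µg/L.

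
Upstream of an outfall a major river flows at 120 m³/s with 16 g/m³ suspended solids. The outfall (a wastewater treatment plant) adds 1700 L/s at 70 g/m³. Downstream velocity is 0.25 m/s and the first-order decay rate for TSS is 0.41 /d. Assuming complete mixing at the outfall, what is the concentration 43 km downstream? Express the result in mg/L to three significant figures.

7.41 mg/L

1700 L/s = 1.7 m³/s.
After complete mixing, C₀ = (1.7·70 + 120·16) / 121.7 = 16.75 mg/L.
Travel time t = 4.3e+04 m / 0.25 m/s = 1.72e+05 s = 1.991 d.
C = 16.75·exp(−0.41·1.991) = 16.75·0.4421 = 7.407 mg/L.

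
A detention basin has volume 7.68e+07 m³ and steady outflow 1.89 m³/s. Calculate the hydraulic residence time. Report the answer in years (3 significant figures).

Q = 1.89 m³/s × 3.156e+07 s/yr = 5.964e+07 m³/yr.
Hydraulic residence time τ = V/Q = 7.68e+07/5.964e+07 = 1.288 yr.

1.29 yr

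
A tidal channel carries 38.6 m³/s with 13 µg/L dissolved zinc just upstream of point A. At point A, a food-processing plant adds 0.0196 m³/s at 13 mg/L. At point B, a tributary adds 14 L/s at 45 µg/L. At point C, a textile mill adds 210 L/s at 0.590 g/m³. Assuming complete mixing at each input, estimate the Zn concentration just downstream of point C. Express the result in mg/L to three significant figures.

13 µg/L = 0.013 mg/L.
After input A: C = (38.6·0.013 + 0.0196·13) / 38.62 = 0.01959 mg/L.
14 L/s = 0.014 m³/s.
45 µg/L = 0.045 mg/L.
After input B: C = (38.62·0.01959 + 0.014·0.045) / 38.63 = 0.0196 mg/L.
210 L/s = 0.21 m³/s.
After input C: C = (38.63·0.0196 + 0.21·0.59) / 38.84 = 0.02268 mg/L.

0.0227 mg/L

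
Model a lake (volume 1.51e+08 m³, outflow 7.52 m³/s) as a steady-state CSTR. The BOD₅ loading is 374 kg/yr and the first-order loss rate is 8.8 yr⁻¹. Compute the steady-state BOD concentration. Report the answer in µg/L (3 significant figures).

0.239 µg/L

Outflow Q = 7.52 m³/s × 3.156e+07 s/yr = 2.373e+08 m³/yr.
Steady-state CSTR mass balance: W = Q·C + k·V·C, so C = W/(Q + kV).
Q + kV = 2.373e+08 + 8.8·1.51e+08 = 1.566e+09 m³/yr.
C = 374/1.566e+09 = 2.388e-07 kg/m³ = 0.0002388 mg/L = 0.2388 µg/L.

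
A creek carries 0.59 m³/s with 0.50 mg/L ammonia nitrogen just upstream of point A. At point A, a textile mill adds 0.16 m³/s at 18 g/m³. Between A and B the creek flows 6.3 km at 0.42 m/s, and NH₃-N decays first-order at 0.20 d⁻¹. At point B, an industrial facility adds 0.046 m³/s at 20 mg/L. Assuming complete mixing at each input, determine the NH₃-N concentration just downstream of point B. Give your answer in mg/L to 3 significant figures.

5.01 mg/L

After input A: C = (0.59·0.5 + 0.16·18) / 0.75 = 4.233 mg/L.
Over the 6.3 km reach to input B (t = 1.5e+04 s = 0.1736 d), decay gives C = 4.233·exp(−0.20·0.1736) = 4.089 mg/L.
After input B: C = (0.75·4.089 + 0.046·20) / 0.796 = 5.008 mg/L.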